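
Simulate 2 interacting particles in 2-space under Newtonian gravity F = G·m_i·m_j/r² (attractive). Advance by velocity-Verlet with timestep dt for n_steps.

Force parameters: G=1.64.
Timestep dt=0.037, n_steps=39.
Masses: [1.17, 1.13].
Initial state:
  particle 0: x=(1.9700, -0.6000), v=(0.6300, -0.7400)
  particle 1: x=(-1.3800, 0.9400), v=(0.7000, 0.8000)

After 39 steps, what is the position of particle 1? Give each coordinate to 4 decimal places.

(-0.2655, 2.0254)

step 0: x0=(1.9700, -0.6000) x1=(-1.3800, 0.9400)
step 1: x0=(1.9932, -0.6273) x1=(-1.3540, 0.9696)
step 2: x0=(2.0163, -0.6546) x1=(-1.3279, 0.9990)
step 3: x0=(2.0392, -0.6818) x1=(-1.3015, 1.0284)
step 4: x0=(2.0619, -0.7089) x1=(-1.2750, 1.0577)
step 5: x0=(2.0845, -0.7359) x1=(-1.2484, 1.0870)
step 6: x0=(2.1069, -0.7628) x1=(-1.2216, 1.1161)
step 7: x0=(2.1292, -0.7897) x1=(-1.1946, 1.1451)
step 8: x0=(2.1513, -0.8164) x1=(-1.1674, 1.1741)
step 9: x0=(2.1733, -0.8431) x1=(-1.1402, 1.2030)
step 10: x0=(2.1951, -0.8697) x1=(-1.1127, 1.2317)
step 11: x0=(2.2168, -0.8962) x1=(-1.0852, 1.2604)
step 12: x0=(2.2384, -0.9226) x1=(-1.0575, 1.2890)
step 13: x0=(2.2598, -0.9489) x1=(-1.0296, 1.3175)
step 14: x0=(2.2811, -0.9751) x1=(-1.0016, 1.3459)
step 15: x0=(2.3023, -1.0013) x1=(-0.9735, 1.3742)
step 16: x0=(2.3233, -1.0273) x1=(-0.9453, 1.4025)
step 17: x0=(2.3442, -1.0533) x1=(-0.9169, 1.4306)
step 18: x0=(2.3650, -1.0791) x1=(-0.8884, 1.4586)
step 19: x0=(2.3857, -1.1049) x1=(-0.8598, 1.4865)
step 20: x0=(2.4063, -1.1306) x1=(-0.8310, 1.5144)
step 21: x0=(2.4267, -1.1562) x1=(-0.8022, 1.5421)
step 22: x0=(2.4471, -1.1817) x1=(-0.7732, 1.5698)
step 23: x0=(2.4673, -1.2071) x1=(-0.7441, 1.5973)
step 24: x0=(2.4875, -1.2324) x1=(-0.7149, 1.6248)
step 25: x0=(2.5075, -1.2576) x1=(-0.6856, 1.6521)
step 26: x0=(2.5274, -1.2827) x1=(-0.6562, 1.6794)
step 27: x0=(2.5472, -1.3078) x1=(-0.6267, 1.7066)
step 28: x0=(2.5670, -1.3327) x1=(-0.5971, 1.7337)
step 29: x0=(2.5866, -1.3576) x1=(-0.5674, 1.7607)
step 30: x0=(2.6062, -1.3823) x1=(-0.5376, 1.7875)
step 31: x0=(2.6256, -1.4070) x1=(-0.5077, 1.8143)
step 32: x0=(2.6450, -1.4316) x1=(-0.4778, 1.8411)
step 33: x0=(2.6643, -1.4561) x1=(-0.4477, 1.8677)
step 34: x0=(2.6835, -1.4805) x1=(-0.4175, 1.8942)
step 35: x0=(2.7026, -1.5048) x1=(-0.3873, 1.9206)
step 36: x0=(2.7216, -1.5290) x1=(-0.3570, 1.9469)
step 37: x0=(2.7406, -1.5532) x1=(-0.3266, 1.9732)
step 38: x0=(2.7595, -1.5772) x1=(-0.2961, 1.9993)
step 39: x0=(2.7783, -1.6012) x1=(-0.2655, 2.0254)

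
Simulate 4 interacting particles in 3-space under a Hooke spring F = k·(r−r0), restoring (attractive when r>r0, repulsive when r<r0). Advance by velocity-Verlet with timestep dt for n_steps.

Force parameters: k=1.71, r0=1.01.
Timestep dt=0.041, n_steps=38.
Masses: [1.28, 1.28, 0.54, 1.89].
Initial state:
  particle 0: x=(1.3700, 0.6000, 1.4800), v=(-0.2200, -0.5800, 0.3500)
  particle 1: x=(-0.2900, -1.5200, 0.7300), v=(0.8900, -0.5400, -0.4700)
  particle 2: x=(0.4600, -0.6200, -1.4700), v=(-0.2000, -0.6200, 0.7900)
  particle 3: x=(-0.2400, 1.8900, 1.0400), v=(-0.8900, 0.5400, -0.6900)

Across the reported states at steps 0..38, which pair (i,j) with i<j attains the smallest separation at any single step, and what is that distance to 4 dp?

pair (0,2), distance 0.5218

step 0: x0=(1.3700, 0.6000, 1.4800) x1=(-0.2900, -1.5200, 0.7300) x2=(0.4600, -0.6200, -1.4700) x3=(-0.2400, 1.8900, 1.0400)
step 1: x0=(1.3581, 0.5745, 1.4913) x1=(-0.2518, -1.5373, 0.7100) x2=(0.4510, -0.6398, -1.4238) x3=(-0.2755, 1.9084, 1.0103)
step 2: x0=(1.3406, 0.5457, 1.4963) x1=(-0.2104, -1.5450, 0.6889) x2=(0.4403, -0.6481, -1.3510) x3=(-0.3088, 1.9193, 0.9781)
step 3: x0=(1.3175, 0.5138, 1.4951) x1=(-0.1661, -1.5430, 0.6667) x2=(0.4281, -0.6450, -1.2528) x3=(-0.3399, 1.9224, 0.9434)
step 4: x0=(1.2889, 0.4790, 1.4880) x1=(-0.1193, -1.5316, 0.6439) x2=(0.4145, -0.6306, -1.1309) x3=(-0.3686, 1.9179, 0.9065)
step 5: x0=(1.2550, 0.4415, 1.4751) x1=(-0.0704, -1.5108, 0.6205) x2=(0.3996, -0.6053, -0.9873) x3=(-0.3947, 1.9058, 0.8677)
step 6: x0=(1.2161, 0.4018, 1.4567) x1=(-0.0197, -1.4811, 0.5970) x2=(0.3836, -0.5695, -0.8246) x3=(-0.4183, 1.8861, 0.8272)
step 7: x0=(1.1723, 0.3602, 1.4333) x1=(0.0323, -1.4428, 0.5737) x2=(0.3665, -0.5238, -0.6454) x3=(-0.4393, 1.8591, 0.7853)
step 8: x0=(1.1240, 0.3170, 1.4053) x1=(0.0853, -1.3962, 0.5508) x2=(0.3485, -0.4688, -0.4525) x3=(-0.4576, 1.8249, 0.7423)
step 9: x0=(1.0716, 0.2727, 1.3732) x1=(0.1389, -1.3421, 0.5286) x2=(0.3296, -0.4053, -0.2488) x3=(-0.4732, 1.7838, 0.6985)
step 10: x0=(1.0154, 0.2278, 1.3376) x1=(0.1927, -1.2809, 0.5073) x2=(0.3098, -0.3340, -0.0374) x3=(-0.4861, 1.7363, 0.6542)
step 11: x0=(0.9558, 0.1826, 1.2991) x1=(0.2463, -1.2134, 0.4871) x2=(0.2890, -0.2558, 0.1792) x3=(-0.4964, 1.6826, 0.6098)
step 12: x0=(0.8935, 0.1376, 1.2583) x1=(0.2995, -1.1403, 0.4678) x2=(0.2670, -0.1715, 0.3986) x3=(-0.5041, 1.6232, 0.5655)
step 13: x0=(0.8288, 0.0933, 1.2158) x1=(0.3521, -1.0621, 0.4493) x2=(0.2433, -0.0822, 0.6188) x3=(-0.5094, 1.5585, 0.5215)
step 14: x0=(0.7625, 0.0499, 1.1722) x1=(0.4037, -0.9794, 0.4314) x2=(0.2172, 0.0108, 0.8382) x3=(-0.5122, 1.4891, 0.4780)
step 15: x0=(0.6952, 0.0077, 1.1279) x1=(0.4543, -0.8926, 0.4140) x2=(0.1879, 0.1065, 1.0556) x3=(-0.5128, 1.4153, 0.4353)
step 16: x0=(0.6276, -0.0335, 1.0828) x1=(0.5035, -0.8021, 0.3972) x2=(0.1550, 0.2044, 1.2709) x3=(-0.5111, 1.3377, 0.3934)
step 17: x0=(0.5597, -0.0736, 1.0365) x1=(0.5512, -0.7081, 0.3809) x2=(0.1193, 0.3041, 1.4840) x3=(-0.5075, 1.2566, 0.3525)
step 18: x0=(0.4910, -0.1126, 0.9893) x1=(0.5973, -0.6111, 0.3653) x2=(0.0823, 0.4044, 1.6938) x3=(-0.5018, 1.1724, 0.3127)
step 19: x0=(0.4214, -0.1502, 0.9418) x1=(0.6416, -0.5113, 0.3505) x2=(0.0451, 0.5043, 1.8978) x3=(-0.4943, 1.0855, 0.2743)
step 20: x0=(0.3506, -0.1861, 0.8946) x1=(0.6843, -0.4090, 0.3368) x2=(0.0085, 0.6024, 2.0931) x3=(-0.4850, 0.9963, 0.2374)
step 21: x0=(0.2785, -0.2202, 0.8482) x1=(0.7254, -0.3043, 0.3245) x2=(-0.0270, 0.6972, 2.2768) x3=(-0.4741, 0.9051, 0.2023)
step 22: x0=(0.2052, -0.2525, 0.8033) x1=(0.7648, -0.1974, 0.3141) x2=(-0.0607, 0.7877, 2.4456) x3=(-0.4618, 0.8125, 0.1692)
step 23: x0=(0.1306, -0.2831, 0.7601) x1=(0.8026, -0.0882, 0.3059) x2=(-0.0923, 0.8724, 2.5965) x3=(-0.4481, 0.7189, 0.1385)
step 24: x0=(0.0552, -0.3118, 0.7190) x1=(0.8386, 0.0229, 0.3006) x2=(-0.1215, 0.9502, 2.7270) x3=(-0.4332, 0.6246, 0.1102)
step 25: x0=(-0.0207, -0.3387, 0.6803) x1=(0.8724, 0.1359, 0.2986) x2=(-0.1479, 1.0199, 2.8344) x3=(-0.4174, 0.5302, 0.0847)
step 26: x0=(-0.0968, -0.3634, 0.6444) x1=(0.9039, 0.2503, 0.3002) x2=(-0.1713, 1.0805, 2.9168) x3=(-0.4008, 0.4359, 0.0621)
step 27: x0=(-0.1726, -0.3858, 0.6115) x1=(0.9327, 0.3657, 0.3056) x2=(-0.1915, 1.1311, 2.9725) x3=(-0.3834, 0.3422, 0.0424)
step 28: x0=(-0.2477, -0.4056, 0.5819) x1=(0.9585, 0.4819, 0.3151) x2=(-0.2084, 1.1711, 3.0004) x3=(-0.3654, 0.2493, 0.0257)
step 29: x0=(-0.3218, -0.4228, 0.5558) x1=(0.9808, 0.5982, 0.3286) x2=(-0.2218, 1.1999, 2.9997) x3=(-0.3467, 0.1577, 0.0120)
step 30: x0=(-0.3946, -0.4370, 0.5335) x1=(0.9992, 0.7143, 0.3461) x2=(-0.2318, 1.2171, 2.9702) x3=(-0.3273, 0.0676, 0.0014)
step 31: x0=(-0.4659, -0.4480, 0.5150) x1=(1.0135, 0.8295, 0.3673) x2=(-0.2384, 1.2225, 2.9122) x3=(-0.3070, -0.0207, -0.0063)
step 32: x0=(-0.5353, -0.4556, 0.5004) x1=(1.0232, 0.9431, 0.3921) x2=(-0.2417, 1.2163, 2.8264) x3=(-0.2859, -0.1070, -0.0111)
step 33: x0=(-0.6028, -0.4596, 0.4897) x1=(1.0281, 1.0545, 0.4202) x2=(-0.2420, 1.1986, 2.7142) x3=(-0.2636, -0.1909, -0.0131)
step 34: x0=(-0.6682, -0.4596, 0.4827) x1=(1.0280, 1.1630, 0.4510) x2=(-0.2394, 1.1699, 2.5772) x3=(-0.2402, -0.2724, -0.0125)
step 35: x0=(-0.7312, -0.4555, 0.4791) x1=(1.0226, 1.2679, 0.4842) x2=(-0.2342, 1.1306, 2.4175) x3=(-0.2155, -0.3512, -0.0092)
step 36: x0=(-0.7918, -0.4470, 0.4786) x1=(1.0118, 1.3684, 0.5193) x2=(-0.2268, 1.0816, 2.2374) x3=(-0.1896, -0.4272, -0.0035)
step 37: x0=(-0.8496, -0.4341, 0.4807) x1=(0.9956, 1.4639, 0.5557) x2=(-0.2175, 1.0236, 2.0395) x3=(-0.1624, -0.5003, 0.0045)
step 38: x0=(-0.9043, -0.4168, 0.4851) x1=(0.9741, 1.5538, 0.5929) x2=(-0.2068, 0.9576, 1.8268) x3=(-0.1340, -0.5703, 0.0147)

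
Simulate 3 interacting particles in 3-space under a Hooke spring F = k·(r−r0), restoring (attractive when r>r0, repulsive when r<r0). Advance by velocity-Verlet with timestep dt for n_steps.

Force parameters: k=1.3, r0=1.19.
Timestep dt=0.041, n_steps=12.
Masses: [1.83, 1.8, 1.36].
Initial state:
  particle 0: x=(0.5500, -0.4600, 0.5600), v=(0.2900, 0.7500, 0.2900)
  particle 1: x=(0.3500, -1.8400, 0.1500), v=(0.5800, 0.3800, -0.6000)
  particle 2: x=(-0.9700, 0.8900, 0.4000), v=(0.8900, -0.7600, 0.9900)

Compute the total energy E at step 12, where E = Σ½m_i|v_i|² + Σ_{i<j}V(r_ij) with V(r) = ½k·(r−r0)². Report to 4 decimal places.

5.7669

step 0: x0=(0.5500, -0.4600, 0.5600) x1=(0.3500, -1.8400, 0.1500) x2=(-0.9700, 0.8900, 0.4000)
step 1: x0=(0.5615, -0.4291, 0.5718) x1=(0.3733, -1.8233, 0.1255) x2=(-0.9324, 0.8571, 0.4405)
step 2: x0=(0.5722, -0.3978, 0.5834) x1=(0.3957, -1.8042, 0.1014) x2=(-0.8925, 0.8207, 0.4808)
step 3: x0=(0.5823, -0.3664, 0.5949) x1=(0.4172, -1.7829, 0.0777) x2=(-0.8505, 0.7811, 0.5208)
step 4: x0=(0.5917, -0.3349, 0.6062) x1=(0.4379, -1.7595, 0.0544) x2=(-0.8065, 0.7384, 0.5604)
step 5: x0=(0.6005, -0.3033, 0.6174) x1=(0.4577, -1.7338, 0.0316) x2=(-0.7606, 0.6928, 0.5996)
step 6: x0=(0.6087, -0.2718, 0.6284) x1=(0.4767, -1.7061, 0.0094) x2=(-0.7130, 0.6445, 0.6383)
step 7: x0=(0.6166, -0.2404, 0.6392) x1=(0.4949, -1.6764, -0.0122) x2=(-0.6637, 0.5937, 0.6764)
step 8: x0=(0.6241, -0.2092, 0.6498) x1=(0.5125, -1.6447, -0.0331) x2=(-0.6130, 0.5406, 0.7138)
step 9: x0=(0.6312, -0.1782, 0.6602) x1=(0.5293, -1.6111, -0.0534) x2=(-0.5609, 0.4855, 0.7506)
step 10: x0=(0.6382, -0.1476, 0.6704) x1=(0.5454, -1.5758, -0.0729) x2=(-0.5076, 0.4284, 0.7867)
step 11: x0=(0.6450, -0.1175, 0.6804) x1=(0.5609, -1.5388, -0.0917) x2=(-0.4534, 0.3696, 0.8221)
step 12: x0=(0.6518, -0.0877, 0.6902) x1=(0.5759, -1.5001, -0.1096) x2=(-0.3983, 0.3093, 0.8568)
step 0 velocities: v0=(0.2900, 0.7500, 0.2900) v1=(0.5800, 0.3800, -0.6000) v2=(0.8900, -0.7600, 0.9900)
step 0: KE=3.0232, PE=2.7449, E=5.7681
step 12 velocities: v0=(0.1656, 0.7198, 0.2347) v1=(0.3579, 0.9604, -0.4279) v2=(1.3513, -1.4876, 0.8367)
step 12: KE=4.8825, PE=0.8843, E=5.7669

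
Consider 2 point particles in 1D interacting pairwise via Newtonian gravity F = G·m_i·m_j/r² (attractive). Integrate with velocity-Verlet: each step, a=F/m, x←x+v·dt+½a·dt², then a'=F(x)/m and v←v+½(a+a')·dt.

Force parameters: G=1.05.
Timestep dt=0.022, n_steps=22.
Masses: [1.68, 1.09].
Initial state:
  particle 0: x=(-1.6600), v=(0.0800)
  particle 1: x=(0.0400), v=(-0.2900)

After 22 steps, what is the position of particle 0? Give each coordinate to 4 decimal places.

step 0: x0=(-1.6600) x1=(0.0400)
step 1: x0=(-1.6581) x1=(0.0335)
step 2: x0=(-1.6561) x1=(0.0266)
step 3: x0=(-1.6538) x1=(0.0195)
step 4: x0=(-1.6514) x1=(0.0121)
step 5: x0=(-1.6488) x1=(0.0043)
step 6: x0=(-1.6459) x1=(-0.0037)
step 7: x0=(-1.6429) x1=(-0.0121)
step 8: x0=(-1.6396) x1=(-0.0208)
step 9: x0=(-1.6361) x1=(-0.0298)
step 10: x0=(-1.6325) x1=(-0.0391)
step 11: x0=(-1.6285) x1=(-0.0488)
step 12: x0=(-1.6244) x1=(-0.0588)
step 13: x0=(-1.6201) x1=(-0.0692)
step 14: x0=(-1.6155) x1=(-0.0799)
step 15: x0=(-1.6107) x1=(-0.0910)
step 16: x0=(-1.6056) x1=(-0.1025)
step 17: x0=(-1.6003) x1=(-0.1143)
step 18: x0=(-1.5948) x1=(-0.1266)
step 19: x0=(-1.5889) x1=(-0.1392)
step 20: x0=(-1.5829) x1=(-0.1522)
step 21: x0=(-1.5765) x1=(-0.1657)
step 22: x0=(-1.5699) x1=(-0.1795)

(-1.5699)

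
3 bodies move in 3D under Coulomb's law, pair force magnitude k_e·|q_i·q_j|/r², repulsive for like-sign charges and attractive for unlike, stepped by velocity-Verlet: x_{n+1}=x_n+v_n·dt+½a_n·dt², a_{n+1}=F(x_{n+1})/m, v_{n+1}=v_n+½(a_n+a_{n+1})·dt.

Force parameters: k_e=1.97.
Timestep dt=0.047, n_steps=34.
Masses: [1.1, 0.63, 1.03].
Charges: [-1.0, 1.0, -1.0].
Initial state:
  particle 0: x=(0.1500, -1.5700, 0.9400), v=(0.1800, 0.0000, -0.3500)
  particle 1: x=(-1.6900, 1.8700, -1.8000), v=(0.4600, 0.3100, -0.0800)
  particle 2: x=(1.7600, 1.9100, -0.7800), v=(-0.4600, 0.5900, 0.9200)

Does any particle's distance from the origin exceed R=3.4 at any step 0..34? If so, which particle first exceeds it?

step 0: x0=(0.1500, -1.5700, 0.9400) x1=(-1.6900, 1.8700, -1.8000) x2=(1.7600, 1.9100, -0.7800)
step 1: x0=(0.1584, -1.5700, 0.9235) x1=(-1.6681, 1.8845, -1.8036) x2=(1.7383, 1.9378, -0.7369)
step 2: x0=(0.1666, -1.5701, 0.9071) x1=(-1.6455, 1.8987, -1.8069) x2=(1.7163, 1.9659, -0.6939)
step 3: x0=(0.1747, -1.5703, 0.8906) x1=(-1.6223, 1.9128, -1.8098) x2=(1.6941, 1.9941, -0.6512)
step 4: x0=(0.1826, -1.5705, 0.8741) x1=(-1.5984, 1.9266, -1.8123) x2=(1.6717, 2.0225, -0.6086)
step 5: x0=(0.1904, -1.5708, 0.8576) x1=(-1.5739, 1.9402, -1.8145) x2=(1.6490, 2.0511, -0.5663)
step 6: x0=(0.1981, -1.5712, 0.8411) x1=(-1.5488, 1.9536, -1.8163) x2=(1.6261, 2.0799, -0.5241)
step 7: x0=(0.2056, -1.5716, 0.8245) x1=(-1.5230, 1.9668, -1.8177) x2=(1.6030, 2.1090, -0.4822)
step 8: x0=(0.2129, -1.5721, 0.8079) x1=(-1.4965, 1.9798, -1.8187) x2=(1.5796, 2.1382, -0.4405)
step 9: x0=(0.2201, -1.5727, 0.7913) x1=(-1.4694, 1.9926, -1.8193) x2=(1.5559, 2.1676, -0.3991)
step 10: x0=(0.2272, -1.5733, 0.7747) x1=(-1.4416, 2.0052, -1.8195) x2=(1.5320, 2.1973, -0.3578)
step 11: x0=(0.2341, -1.5741, 0.7580) x1=(-1.4131, 2.0176, -1.8192) x2=(1.5078, 2.2271, -0.3168)
step 12: x0=(0.2410, -1.5749, 0.7413) x1=(-1.3840, 2.0298, -1.8185) x2=(1.4834, 2.2571, -0.2761)
step 13: x0=(0.2476, -1.5757, 0.7246) x1=(-1.3542, 2.0418, -1.8172) x2=(1.4586, 2.2874, -0.2355)
step 14: x0=(0.2542, -1.5767, 0.7078) x1=(-1.3237, 2.0537, -1.8155) x2=(1.4336, 2.3178, -0.1953)
step 15: x0=(0.2606, -1.5777, 0.6909) x1=(-1.2925, 2.0653, -1.8133) x2=(1.4083, 2.3484, -0.1553)
step 16: x0=(0.2669, -1.5788, 0.6740) x1=(-1.2606, 2.0768, -1.8106) x2=(1.3827, 2.3792, -0.1155)
step 17: x0=(0.2731, -1.5800, 0.6571) x1=(-1.2281, 2.0880, -1.8073) x2=(1.3568, 2.4102, -0.0761)
step 18: x0=(0.2792, -1.5812, 0.6401) x1=(-1.1948, 2.0991, -1.8034) x2=(1.3307, 2.4414, -0.0369)
step 19: x0=(0.2851, -1.5826, 0.6230) x1=(-1.1609, 2.1100, -1.7990) x2=(1.3042, 2.4728, 0.0020)
step 20: x0=(0.2910, -1.5839, 0.6059) x1=(-1.1263, 2.1208, -1.7940) x2=(1.2774, 2.5043, 0.0406)
step 21: x0=(0.2967, -1.5854, 0.5887) x1=(-1.0910, 2.1314, -1.7884) x2=(1.2503, 2.5360, 0.0789)
step 22: x0=(0.3024, -1.5869, 0.5714) x1=(-1.0550, 2.1418, -1.7821) x2=(1.2230, 2.5679, 0.1168)
step 23: x0=(0.3079, -1.5884, 0.5541) x1=(-1.0184, 2.1521, -1.7752) x2=(1.1953, 2.5999, 0.1545)
step 24: x0=(0.3133, -1.5901, 0.5367) x1=(-0.9811, 2.1622, -1.7676) x2=(1.1673, 2.6321, 0.1918)
step 25: x0=(0.3187, -1.5917, 0.5192) x1=(-0.9430, 2.1722, -1.7593) x2=(1.1390, 2.6644, 0.2288)
step 26: x0=(0.3239, -1.5935, 0.5017) x1=(-0.9044, 2.1821, -1.7503) x2=(1.1103, 2.6969, 0.2654)
step 27: x0=(0.3291, -1.5952, 0.4840) x1=(-0.8650, 2.1918, -1.7406) x2=(1.0814, 2.7294, 0.3017)
step 28: x0=(0.3342, -1.5971, 0.4663) x1=(-0.8250, 2.2014, -1.7301) x2=(1.0522, 2.7621, 0.3376)
step 29: x0=(0.3392, -1.5989, 0.4485) x1=(-0.7844, 2.2109, -1.7188) x2=(1.0226, 2.7950, 0.3731)
step 30: x0=(0.3441, -1.6008, 0.4305) x1=(-0.7431, 2.2203, -1.7067) x2=(0.9928, 2.8279, 0.4082)
step 31: x0=(0.3489, -1.6027, 0.4126) x1=(-0.7012, 2.2296, -1.6938) x2=(0.9626, 2.8609, 0.4429)
step 32: x0=(0.3537, -1.6047, 0.3945) x1=(-0.6587, 2.2388, -1.6801) x2=(0.9321, 2.8940, 0.4772)
step 33: x0=(0.3584, -1.6066, 0.3763) x1=(-0.6156, 2.2479, -1.6655) x2=(0.9014, 2.9271, 0.5110)
step 34: x0=(0.3630, -1.6086, 0.3580) x1=(-0.5719, 2.2570, -1.6500) x2=(0.8704, 2.9603, 0.5444)

no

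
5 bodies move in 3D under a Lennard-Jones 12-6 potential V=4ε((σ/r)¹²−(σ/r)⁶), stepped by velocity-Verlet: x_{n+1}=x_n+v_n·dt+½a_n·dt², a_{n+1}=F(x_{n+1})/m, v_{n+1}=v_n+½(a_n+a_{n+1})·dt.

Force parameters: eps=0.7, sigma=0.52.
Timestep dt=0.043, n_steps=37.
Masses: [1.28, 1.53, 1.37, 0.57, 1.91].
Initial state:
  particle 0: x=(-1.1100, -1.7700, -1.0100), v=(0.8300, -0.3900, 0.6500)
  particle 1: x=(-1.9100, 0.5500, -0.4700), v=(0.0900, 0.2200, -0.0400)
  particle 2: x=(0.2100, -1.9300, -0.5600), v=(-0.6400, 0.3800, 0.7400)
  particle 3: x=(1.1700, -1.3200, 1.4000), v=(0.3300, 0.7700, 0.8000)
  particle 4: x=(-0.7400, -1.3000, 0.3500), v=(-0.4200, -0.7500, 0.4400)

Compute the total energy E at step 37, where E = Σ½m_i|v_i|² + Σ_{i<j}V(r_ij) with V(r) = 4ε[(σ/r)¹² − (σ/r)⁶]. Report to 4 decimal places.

2.8638

step 0: x0=(-1.1100, -1.7700, -1.0100) x1=(-1.9100, 0.5500, -0.4700) x2=(0.2100, -1.9300, -0.5600) x3=(1.1700, -1.3200, 1.4000) x4=(-0.7400, -1.3000, 0.3500)
step 1: x0=(-1.0743, -1.7868, -0.9820) x1=(-1.9061, 0.5595, -0.4717) x2=(0.1825, -1.9137, -0.5282) x3=(1.1842, -1.2869, 1.4344) x4=(-0.7581, -1.3323, 0.3689)
step 2: x0=(-1.0385, -1.8035, -0.9540) x1=(-1.9023, 0.5689, -0.4734) x2=(0.1548, -1.8973, -0.4963) x3=(1.1984, -1.2538, 1.4688) x4=(-0.7761, -1.3645, 0.3878)
step 3: x0=(-1.0026, -1.8203, -0.9259) x1=(-1.8984, 0.5784, -0.4752) x2=(0.1271, -1.8809, -0.4645) x3=(1.2125, -1.2207, 1.5032) x4=(-0.7941, -1.3968, 0.4066)
step 4: x0=(-0.9667, -1.8370, -0.8977) x1=(-1.8945, 0.5878, -0.4769) x2=(0.0992, -1.8645, -0.4327) x3=(1.2267, -1.1876, 1.5376) x4=(-0.8121, -1.4291, 0.4254)
step 5: x0=(-0.9305, -1.8538, -0.8695) x1=(-1.8906, 0.5973, -0.4786) x2=(0.0712, -1.8480, -0.4009) x3=(1.2409, -1.1545, 1.5719) x4=(-0.8301, -1.4615, 0.4441)
step 6: x0=(-0.8942, -1.8705, -0.8410) x1=(-1.8868, 0.6067, -0.4803) x2=(0.0429, -1.8316, -0.3691) x3=(1.2551, -1.1214, 1.6063) x4=(-0.8480, -1.4938, 0.4627)
step 7: x0=(-0.8575, -1.8872, -0.8124) x1=(-1.8829, 0.6162, -0.4820) x2=(0.0143, -1.8151, -0.3374) x3=(1.2692, -1.0883, 1.6407) x4=(-0.8659, -1.5262, 0.4813)
step 8: x0=(-0.8205, -1.9038, -0.7835) x1=(-1.8790, 0.6256, -0.4838) x2=(-0.0148, -1.7986, -0.3059) x3=(1.2834, -1.0552, 1.6751) x4=(-0.8838, -1.5587, 0.4998)
step 9: x0=(-0.7828, -1.9204, -0.7542) x1=(-1.8751, 0.6351, -0.4855) x2=(-0.0446, -1.7822, -0.2746) x3=(1.2975, -1.0221, 1.7094) x4=(-0.9016, -1.5911, 0.5182)
step 10: x0=(-0.7444, -1.9368, -0.7242) x1=(-1.8713, 0.6445, -0.4872) x2=(-0.0751, -1.7659, -0.2437) x3=(1.3117, -0.9890, 1.7438) x4=(-0.9193, -1.6236, 0.5364)
step 11: x0=(-0.7048, -1.9528, -0.6934) x1=(-1.8674, 0.6540, -0.4889) x2=(-0.1069, -1.7499, -0.2135) x3=(1.3258, -0.9559, 1.7782) x4=(-0.9369, -1.6561, 0.5546)
step 12: x0=(-0.6637, -1.9684, -0.6613) x1=(-1.8635, 0.6634, -0.4906) x2=(-0.1402, -1.7343, -0.1843) x3=(1.3400, -0.9228, 1.8125) x4=(-0.9544, -1.6886, 0.5726)
step 13: x0=(-0.6206, -1.9830, -0.6273) x1=(-1.8596, 0.6729, -0.4923) x2=(-0.1756, -1.7195, -0.1567) x3=(1.3541, -0.8897, 1.8469) x4=(-0.9718, -1.7211, 0.5905)
step 14: x0=(-0.5750, -1.9961, -0.5905) x1=(-1.8558, 0.6823, -0.4941) x2=(-0.2135, -1.7062, -0.1314) x3=(1.3683, -0.8566, 1.8812) x4=(-0.9891, -1.7537, 0.6082)
step 15: x0=(-0.5269, -2.0071, -0.5505) x1=(-1.8519, 0.6918, -0.4958) x2=(-0.2539, -1.6947, -0.1089) x3=(1.3824, -0.8235, 1.9156) x4=(-1.0062, -1.7862, 0.6257)
step 16: x0=(-0.4774, -2.0165, -0.5080) x1=(-1.8480, 0.7012, -0.4975) x2=(-0.2960, -1.6849, -0.0884) x3=(1.3966, -0.7904, 1.9500) x4=(-1.0231, -1.8188, 0.6430)
step 17: x0=(-0.4297, -2.0293, -0.4697) x1=(-1.8441, 0.7107, -0.4992) x2=(-0.3365, -1.6719, -0.0637) x3=(1.4107, -0.7573, 1.9843) x4=(-1.0398, -1.8513, 0.6601)
step 18: x0=(-0.3845, -2.0513, -0.4419) x1=(-1.8403, 0.7201, -0.5009) x2=(-0.3750, -1.6503, -0.0289) x3=(1.4249, -0.7242, 2.0187) x4=(-1.0564, -1.8837, 0.6770)
step 19: x0=(-0.3394, -2.0747, -0.4155) x1=(-1.8364, 0.7296, -0.5026) x2=(-0.4138, -1.6275, 0.0076) x3=(1.4390, -0.6911, 2.0530) x4=(-1.0727, -1.9162, 0.6936)
step 20: x0=(-0.2948, -2.0951, -0.3862) x1=(-1.8325, 0.7390, -0.5044) x2=(-0.4523, -1.6077, 0.0417) x3=(1.4531, -0.6580, 2.0874) x4=(-1.0887, -1.9485, 0.7100)
step 21: x0=(-0.2513, -2.1122, -0.3540) x1=(-1.8286, 0.7484, -0.5061) x2=(-0.4903, -1.5910, 0.0734) x3=(1.4673, -0.6249, 2.1217) x4=(-1.1046, -1.9807, 0.7261)
step 22: x0=(-0.2090, -2.1267, -0.3196) x1=(-1.8247, 0.7579, -0.5078) x2=(-0.5274, -1.5770, 0.1035) x3=(1.4814, -0.5918, 2.1561) x4=(-1.1202, -2.0128, 0.7420)
step 23: x0=(-0.1678, -2.1394, -0.2838) x1=(-1.8209, 0.7673, -0.5095) x2=(-0.5638, -1.5649, 0.1327) x3=(1.4956, -0.5587, 2.1904) x4=(-1.1355, -2.0447, 0.7576)
step 24: x0=(-0.1275, -2.1509, -0.2470) x1=(-1.8170, 0.7768, -0.5112) x2=(-0.5998, -1.5543, 0.1613) x3=(1.5097, -0.5256, 2.2248) x4=(-1.1506, -2.0764, 0.7729)
step 25: x0=(-0.0879, -2.1615, -0.2096) x1=(-1.8131, 0.7862, -0.5129) x2=(-0.6354, -1.5447, 0.1897) x3=(1.5238, -0.4925, 2.2591) x4=(-1.1655, -2.1079, 0.7880)
step 26: x0=(-0.0488, -2.1715, -0.1719) x1=(-1.8092, 0.7956, -0.5147) x2=(-0.6708, -1.5359, 0.2181) x3=(1.5380, -0.4594, 2.2935) x4=(-1.1802, -2.1393, 0.8028)
step 27: x0=(-0.0101, -2.1812, -0.1339) x1=(-1.8053, 0.8051, -0.5164) x2=(-0.7061, -1.5277, 0.2465) x3=(1.5521, -0.4263, 2.3278) x4=(-1.1946, -2.1704, 0.8174)
step 28: x0=(0.0284, -2.1907, -0.0958) x1=(-1.8015, 0.8145, -0.5181) x2=(-0.7414, -1.5201, 0.2751) x3=(1.5662, -0.3932, 2.3622) x4=(-1.2089, -2.2013, 0.8319)
step 29: x0=(0.0666, -2.1999, -0.0575) x1=(-1.7976, 0.8240, -0.5198) x2=(-0.7768, -1.5129, 0.3038) x3=(1.5804, -0.3601, 2.3965) x4=(-1.2231, -2.2319, 0.8461)
step 30: x0=(0.1047, -2.2091, -0.0192) x1=(-1.7937, 0.8334, -0.5215) x2=(-0.8122, -1.5061, 0.3328) x3=(1.5945, -0.3271, 2.4309) x4=(-1.2371, -2.2624, 0.8602)
step 31: x0=(0.1427, -2.2182, 0.0192) x1=(-1.7898, 0.8428, -0.5232) x2=(-0.8477, -1.4997, 0.3618) x3=(1.6086, -0.2940, 2.4652) x4=(-1.2509, -2.2927, 0.8741)
step 32: x0=(0.1806, -2.2272, 0.0576) x1=(-1.7859, 0.8523, -0.5249) x2=(-0.8833, -1.4936, 0.3911) x3=(1.6228, -0.2609, 2.4996) x4=(-1.2647, -2.3227, 0.8879)
step 33: x0=(0.2184, -2.2362, 0.0960) x1=(-1.7821, 0.8617, -0.5267) x2=(-0.9189, -1.4878, 0.4205) x3=(1.6369, -0.2278, 2.5339) x4=(-1.2784, -2.3526, 0.9015)
step 34: x0=(0.2562, -2.2452, 0.1344) x1=(-1.7782, 0.8712, -0.5284) x2=(-0.9546, -1.4823, 0.4500) x3=(1.6511, -0.1947, 2.5683) x4=(-1.2920, -2.3823, 0.9151)
step 35: x0=(0.2939, -2.2542, 0.1728) x1=(-1.7743, 0.8806, -0.5301) x2=(-0.9904, -1.4770, 0.4796) x3=(1.6652, -0.1616, 2.6026) x4=(-1.3055, -2.4118, 0.9286)
step 36: x0=(0.3317, -2.2632, 0.2113) x1=(-1.7704, 0.8900, -0.5318) x2=(-1.0262, -1.4719, 0.5093) x3=(1.6793, -0.1285, 2.6370) x4=(-1.3189, -2.4411, 0.9420)
step 37: x0=(0.3694, -2.2721, 0.2497) x1=(-1.7665, 0.8995, -0.5335) x2=(-1.0621, -1.4671, 0.5391) x3=(1.6935, -0.0954, 2.6713) x4=(-1.3323, -2.4704, 0.9553)
step 0 velocities: v0=(0.8300, -0.3900, 0.6500) v1=(0.0900, 0.2200, -0.0400) v2=(-0.6400, 0.3800, 0.7400) v3=(0.3300, 0.7700, 0.8000) v4=(-0.4200, -0.7500, 0.4400)
step 0: KE=2.8806, PE=-0.0197, E=2.8610
step 37 velocities: v0=(0.8766, -0.2081, 0.8944) v1=(0.0903, 0.2194, -0.0399) v2=(-0.8347, 0.1106, 0.6941) v3=(0.3287, 0.7695, 0.7988) v4=(-0.3114, -0.6781, 0.3094)
step 37: KE=2.8959, PE=-0.0321, E=2.8638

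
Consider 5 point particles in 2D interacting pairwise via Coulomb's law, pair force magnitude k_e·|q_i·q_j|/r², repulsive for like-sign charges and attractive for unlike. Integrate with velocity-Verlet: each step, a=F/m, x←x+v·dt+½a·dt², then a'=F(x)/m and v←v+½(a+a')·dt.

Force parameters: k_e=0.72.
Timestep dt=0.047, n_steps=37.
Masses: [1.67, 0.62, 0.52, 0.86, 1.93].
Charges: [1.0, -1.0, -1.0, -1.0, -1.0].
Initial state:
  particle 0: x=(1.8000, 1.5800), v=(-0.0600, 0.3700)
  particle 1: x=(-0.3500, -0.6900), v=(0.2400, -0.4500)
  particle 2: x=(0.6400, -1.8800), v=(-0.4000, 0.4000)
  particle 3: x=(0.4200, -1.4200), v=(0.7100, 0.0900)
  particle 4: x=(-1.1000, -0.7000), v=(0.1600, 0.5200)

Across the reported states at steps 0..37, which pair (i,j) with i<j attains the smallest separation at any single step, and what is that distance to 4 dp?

pair (2,3), distance 0.4851

step 0: x0=(1.8000, 1.5800) x1=(-0.3500, -0.6900) x2=(0.6400, -1.8800) x3=(0.4200, -1.4200) x4=(-1.1000, -0.7000)
step 1: x0=(1.7971, 1.5973) x1=(-0.3375, -0.7098) x2=(0.6245, -1.8671) x3=(0.4528, -1.4132) x4=(-1.0934, -0.6754)
step 2: x0=(1.7940, 1.6143) x1=(-0.3228, -0.7273) x2=(0.6150, -1.8675) x3=(0.4846, -1.4002) x4=(-1.0886, -0.6505)
step 3: x0=(1.7907, 1.6310) x1=(-0.3062, -0.7426) x2=(0.6106, -1.8818) x3=(0.5163, -1.3809) x4=(-1.0855, -0.6252)
step 4: x0=(1.7873, 1.6475) x1=(-0.2879, -0.7559) x2=(0.6099, -1.9089) x3=(0.5485, -1.3557) x4=(-1.0841, -0.5995)
step 5: x0=(1.7837, 1.6637) x1=(-0.2683, -0.7674) x2=(0.6118, -1.9472) x3=(0.5822, -1.3257) x4=(-1.0842, -0.5732)
step 6: x0=(1.7799, 1.6796) x1=(-0.2478, -0.7773) x2=(0.6155, -1.9947) x3=(0.6176, -1.2919) x4=(-1.0858, -0.5465)
step 7: x0=(1.7759, 1.6953) x1=(-0.2268, -0.7856) x2=(0.6204, -2.0497) x3=(0.6552, -1.2554) x4=(-1.0887, -0.5192)
step 8: x0=(1.7718, 1.7107) x1=(-0.2054, -0.7926) x2=(0.6264, -2.1108) x3=(0.6951, -1.2169) x4=(-1.0929, -0.4913)
step 9: x0=(1.7675, 1.7259) x1=(-0.1840, -0.7983) x2=(0.6332, -2.1770) x3=(0.7374, -1.1768) x4=(-1.0982, -0.4630)
step 10: x0=(1.7630, 1.7407) x1=(-0.1628, -0.8029) x2=(0.6407, -2.2474) x3=(0.7821, -1.1357) x4=(-1.1046, -0.4341)
step 11: x0=(1.7584, 1.7553) x1=(-0.1420, -0.8065) x2=(0.6488, -2.3214) x3=(0.8293, -1.0936) x4=(-1.1120, -0.4047)
step 12: x0=(1.7536, 1.7697) x1=(-0.1217, -0.8093) x2=(0.6575, -2.3984) x3=(0.8788, -1.0509) x4=(-1.1203, -0.3749)
step 13: x0=(1.7487, 1.7837) x1=(-0.1020, -0.8115) x2=(0.6667, -2.4781) x3=(0.9306, -1.0074) x4=(-1.1294, -0.3446)
step 14: x0=(1.7436, 1.7975) x1=(-0.0829, -0.8132) x2=(0.6763, -2.5601) x3=(0.9846, -0.9634) x4=(-1.1393, -0.3138)
step 15: x0=(1.7383, 1.8110) x1=(-0.0644, -0.8145) x2=(0.6863, -2.6442) x3=(1.0408, -0.9189) x4=(-1.1499, -0.2827)
step 16: x0=(1.7329, 1.8243) x1=(-0.0466, -0.8156) x2=(0.6966, -2.7301) x3=(1.0990, -0.8737) x4=(-1.1611, -0.2511)
step 17: x0=(1.7273, 1.8372) x1=(-0.0293, -0.8166) x2=(0.7072, -2.8176) x3=(1.1591, -0.8280) x4=(-1.1730, -0.2191)
step 18: x0=(1.7216, 1.8499) x1=(-0.0124, -0.8175) x2=(0.7181, -2.9065) x3=(1.2209, -0.7817) x4=(-1.1854, -0.1868)
step 19: x0=(1.7158, 1.8622) x1=(0.0039, -0.8184) x2=(0.7293, -2.9968) x3=(1.2844, -0.7348) x4=(-1.1984, -0.1541)
step 20: x0=(1.7098, 1.8743) x1=(0.0199, -0.8195) x2=(0.7406, -3.0882) x3=(1.3494, -0.6873) x4=(-1.2119, -0.1211)
step 21: x0=(1.7036, 1.8860) x1=(0.0355, -0.8206) x2=(0.7522, -3.1808) x3=(1.4159, -0.6392) x4=(-1.2258, -0.0878)
step 22: x0=(1.6973, 1.8975) x1=(0.0509, -0.8219) x2=(0.7639, -3.2743) x3=(1.4836, -0.5905) x4=(-1.2401, -0.0542)
step 23: x0=(1.6909, 1.9087) x1=(0.0661, -0.8234) x2=(0.7758, -3.3688) x3=(1.5525, -0.5412) x4=(-1.2549, -0.0202)
step 24: x0=(1.6844, 1.9195) x1=(0.0812, -0.8251) x2=(0.7879, -3.4640) x3=(1.6225, -0.4912) x4=(-1.2700, 0.0140)
step 25: x0=(1.6777, 1.9300) x1=(0.0961, -0.8270) x2=(0.8001, -3.5600) x3=(1.6935, -0.4406) x4=(-1.2854, 0.0485)
step 26: x0=(1.6710, 1.9402) x1=(0.1110, -0.8291) x2=(0.8124, -3.6568) x3=(1.7654, -0.3894) x4=(-1.3012, 0.0832)
step 27: x0=(1.6641, 1.9501) x1=(0.1258, -0.8314) x2=(0.8248, -3.7542) x3=(1.8381, -0.3375) x4=(-1.3172, 0.1182)
step 28: x0=(1.6571, 1.9596) x1=(0.1406, -0.8339) x2=(0.8373, -3.8522) x3=(1.9116, -0.2851) x4=(-1.3336, 0.1534)
step 29: x0=(1.6500, 1.9688) x1=(0.1555, -0.8366) x2=(0.8499, -3.9507) x3=(1.9858, -0.2320) x4=(-1.3501, 0.1888)
step 30: x0=(1.6428, 1.9777) x1=(0.1704, -0.8394) x2=(0.8625, -4.0498) x3=(2.0606, -0.1783) x4=(-1.3670, 0.2245)
step 31: x0=(1.6356, 1.9862) x1=(0.1854, -0.8425) x2=(0.8753, -4.1494) x3=(2.1359, -0.1239) x4=(-1.3840, 0.2604)
step 32: x0=(1.6283, 1.9944) x1=(0.2004, -0.8456) x2=(0.8881, -4.2494) x3=(2.2118, -0.0690) x4=(-1.4012, 0.2964)
step 33: x0=(1.6209, 2.0022) x1=(0.2156, -0.8490) x2=(0.9010, -4.3499) x3=(2.2880, -0.0134) x4=(-1.4187, 0.3327)
step 34: x0=(1.6135, 2.0097) x1=(0.2309, -0.8525) x2=(0.9140, -4.4507) x3=(2.3646, 0.0427) x4=(-1.4363, 0.3691)
step 35: x0=(1.6060, 2.0168) x1=(0.2462, -0.8561) x2=(0.9270, -4.5520) x3=(2.4416, 0.0995) x4=(-1.4541, 0.4057)
step 36: x0=(1.5986, 2.0236) x1=(0.2617, -0.8598) x2=(0.9400, -4.6536) x3=(2.5188, 0.1568) x4=(-1.4720, 0.4425)
step 37: x0=(1.5911, 2.0300) x1=(0.2774, -0.8636) x2=(0.9531, -4.7555) x3=(2.5963, 0.2147) x4=(-1.4901, 0.4795)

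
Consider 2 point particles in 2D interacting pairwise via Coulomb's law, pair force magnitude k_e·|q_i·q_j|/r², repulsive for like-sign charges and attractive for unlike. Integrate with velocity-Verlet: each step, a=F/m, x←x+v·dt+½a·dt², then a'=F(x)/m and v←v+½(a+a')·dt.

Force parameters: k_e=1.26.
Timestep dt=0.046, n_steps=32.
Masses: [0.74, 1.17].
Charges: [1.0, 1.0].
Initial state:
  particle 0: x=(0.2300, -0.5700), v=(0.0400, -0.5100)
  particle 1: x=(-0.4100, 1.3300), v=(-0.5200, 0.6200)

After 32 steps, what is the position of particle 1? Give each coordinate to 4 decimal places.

(-1.2355, 2.4083)

step 0: x0=(0.2300, -0.5700) x1=(-0.4100, 1.3300)
step 1: x0=(0.2320, -0.5939) x1=(-0.4340, 1.3588)
step 2: x0=(0.2342, -0.6186) x1=(-0.4582, 1.3881)
step 3: x0=(0.2368, -0.6440) x1=(-0.4825, 1.4179)
step 4: x0=(0.2395, -0.6702) x1=(-0.5070, 1.4481)
step 5: x0=(0.2425, -0.6970) x1=(-0.5317, 1.4787)
step 6: x0=(0.2458, -0.7245) x1=(-0.5565, 1.5098)
step 7: x0=(0.2492, -0.7525) x1=(-0.5814, 1.5412)
step 8: x0=(0.2529, -0.7812) x1=(-0.6065, 1.5730)
step 9: x0=(0.2567, -0.8103) x1=(-0.6317, 1.6051)
step 10: x0=(0.2607, -0.8400) x1=(-0.6570, 1.6376)
step 11: x0=(0.2650, -0.8702) x1=(-0.6824, 1.6704)
step 12: x0=(0.2693, -0.9008) x1=(-0.7080, 1.7034)
step 13: x0=(0.2739, -0.9319) x1=(-0.7336, 1.7368)
step 14: x0=(0.2786, -0.9634) x1=(-0.7593, 1.7703)
step 15: x0=(0.2835, -0.9952) x1=(-0.7852, 1.8042)
step 16: x0=(0.2885, -1.0275) x1=(-0.8111, 1.8383)
step 17: x0=(0.2936, -1.0601) x1=(-0.8371, 1.8726)
step 18: x0=(0.2989, -1.0930) x1=(-0.8632, 1.9071)
step 19: x0=(0.3043, -1.1263) x1=(-0.8893, 1.9418)
step 20: x0=(0.3098, -1.1599) x1=(-0.9156, 1.9767)
step 21: x0=(0.3154, -1.1938) x1=(-0.9419, 2.0118)
step 22: x0=(0.3211, -1.2279) x1=(-0.9683, 2.0471)
step 23: x0=(0.3270, -1.2623) x1=(-0.9947, 2.0826)
step 24: x0=(0.3329, -1.2970) x1=(-1.0213, 2.1182)
step 25: x0=(0.3390, -1.3320) x1=(-1.0478, 2.1540)
step 26: x0=(0.3451, -1.3671) x1=(-1.0745, 2.1899)
step 27: x0=(0.3514, -1.4025) x1=(-1.1012, 2.2260)
step 28: x0=(0.3577, -1.4382) x1=(-1.1279, 2.2622)
step 29: x0=(0.3641, -1.4740) x1=(-1.1547, 2.2985)
step 30: x0=(0.3706, -1.5100) x1=(-1.1816, 2.3350)
step 31: x0=(0.3771, -1.5463) x1=(-1.2085, 2.3716)
step 32: x0=(0.3838, -1.5827) x1=(-1.2355, 2.4083)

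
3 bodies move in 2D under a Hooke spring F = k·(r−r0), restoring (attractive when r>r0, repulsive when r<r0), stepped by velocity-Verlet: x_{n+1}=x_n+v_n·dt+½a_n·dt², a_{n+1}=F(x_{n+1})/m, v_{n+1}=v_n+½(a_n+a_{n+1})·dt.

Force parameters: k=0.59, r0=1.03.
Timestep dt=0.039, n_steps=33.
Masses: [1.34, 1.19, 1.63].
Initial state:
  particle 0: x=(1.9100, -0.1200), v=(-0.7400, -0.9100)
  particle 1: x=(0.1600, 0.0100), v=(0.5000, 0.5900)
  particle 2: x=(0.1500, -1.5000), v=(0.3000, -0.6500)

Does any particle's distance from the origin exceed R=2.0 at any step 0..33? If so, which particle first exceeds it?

yes, particle 2

step 0: x0=(1.9100, -0.1200) x1=(0.1600, 0.0100) x2=(0.1500, -1.5000)
step 1: x0=(1.8806, -0.1557) x1=(0.1798, 0.0328) x2=(0.1620, -1.5250)
step 2: x0=(1.8501, -0.1919) x1=(0.2000, 0.0552) x2=(0.1744, -1.5493)
step 3: x0=(1.8186, -0.2284) x1=(0.2208, 0.0770) x2=(0.1874, -1.5729)
step 4: x0=(1.7862, -0.2654) x1=(0.2420, 0.0983) x2=(0.2008, -1.5958)
step 5: x0=(1.7528, -0.3027) x1=(0.2635, 0.1190) x2=(0.2147, -1.6180)
step 6: x0=(1.7186, -0.3404) x1=(0.2855, 0.1391) x2=(0.2290, -1.6394)
step 7: x0=(1.6837, -0.3784) x1=(0.3077, 0.1584) x2=(0.2437, -1.6601)
step 8: x0=(1.6480, -0.4166) x1=(0.3303, 0.1771) x2=(0.2588, -1.6800)
step 9: x0=(1.6116, -0.4551) x1=(0.3531, 0.1950) x2=(0.2742, -1.6991)
step 10: x0=(1.5746, -0.4939) x1=(0.3762, 0.2121) x2=(0.2900, -1.7175)
step 11: x0=(1.5371, -0.5329) x1=(0.3994, 0.2285) x2=(0.3061, -1.7350)
step 12: x0=(1.4990, -0.5721) x1=(0.4229, 0.2439) x2=(0.3225, -1.7518)
step 13: x0=(1.4604, -0.6115) x1=(0.4464, 0.2585) x2=(0.3392, -1.7678)
step 14: x0=(1.4215, -0.6510) x1=(0.4702, 0.2722) x2=(0.3561, -1.7831)
step 15: x0=(1.3821, -0.6906) x1=(0.4940, 0.2849) x2=(0.3733, -1.7975)
step 16: x0=(1.3424, -0.7303) x1=(0.5179, 0.2967) x2=(0.3907, -1.8112)
step 17: x0=(1.3024, -0.7701) x1=(0.5420, 0.3075) x2=(0.4082, -1.8241)
step 18: x0=(1.2621, -0.8099) x1=(0.5661, 0.3173) x2=(0.4259, -1.8363)
step 19: x0=(1.2216, -0.8497) x1=(0.5902, 0.3261) x2=(0.4438, -1.8477)
step 20: x0=(1.1810, -0.8894) x1=(0.6144, 0.3338) x2=(0.4618, -1.8584)
step 21: x0=(1.1401, -0.9290) x1=(0.6387, 0.3404) x2=(0.4799, -1.8684)
step 22: x0=(1.0991, -0.9685) x1=(0.6630, 0.3459) x2=(0.4980, -1.8777)
step 23: x0=(1.0581, -1.0078) x1=(0.6873, 0.3502) x2=(0.5163, -1.8863)
step 24: x0=(1.0169, -1.0468) x1=(0.7116, 0.3533) x2=(0.5345, -1.8942)
step 25: x0=(0.9758, -1.0856) x1=(0.7359, 0.3552) x2=(0.5529, -1.9014)
step 26: x0=(0.9346, -1.1240) x1=(0.7602, 0.3559) x2=(0.5712, -1.9081)
step 27: x0=(0.8934, -1.1620) x1=(0.7844, 0.3553) x2=(0.5896, -1.9141)
step 28: x0=(0.8522, -1.1995) x1=(0.8086, 0.3534) x2=(0.6080, -1.9196)
step 29: x0=(0.8111, -1.2365) x1=(0.8327, 0.3501) x2=(0.6264, -1.9245)
step 30: x0=(0.7701, -1.2729) x1=(0.8567, 0.3455) x2=(0.6448, -1.9289)
step 31: x0=(0.7291, -1.3087) x1=(0.8806, 0.3395) x2=(0.6632, -1.9329)
step 32: x0=(0.6882, -1.3438) x1=(0.9044, 0.3321) x2=(0.6817, -1.9363)
step 33: x0=(0.6474, -1.3782) x1=(0.9280, 0.3233) x2=(0.7003, -1.9393)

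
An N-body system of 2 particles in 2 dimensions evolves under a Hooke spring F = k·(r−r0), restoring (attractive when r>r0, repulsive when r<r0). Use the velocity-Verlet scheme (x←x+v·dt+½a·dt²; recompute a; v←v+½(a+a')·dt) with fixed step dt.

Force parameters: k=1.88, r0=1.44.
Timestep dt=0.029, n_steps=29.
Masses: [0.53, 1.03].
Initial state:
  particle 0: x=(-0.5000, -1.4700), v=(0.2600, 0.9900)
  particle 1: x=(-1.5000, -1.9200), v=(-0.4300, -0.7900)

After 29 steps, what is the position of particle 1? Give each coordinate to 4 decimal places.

step 0: x0=(-0.5000, -1.4700) x1=(-1.5000, -1.9200)
step 1: x0=(-0.4920, -1.4411) x1=(-1.5127, -1.9430)
step 2: x0=(-0.4832, -1.4118) x1=(-1.5258, -1.9662)
step 3: x0=(-0.4737, -1.3821) x1=(-1.5393, -1.9897)
step 4: x0=(-0.4636, -1.3521) x1=(-1.5531, -2.0132)
step 5: x0=(-0.4531, -1.3218) x1=(-1.5671, -2.0369)
step 6: x0=(-0.4424, -1.2914) x1=(-1.5812, -2.0607)
step 7: x0=(-0.4315, -1.2608) x1=(-1.5954, -2.0846)
step 8: x0=(-0.4205, -1.2303) x1=(-1.6096, -2.1085)
step 9: x0=(-0.4096, -1.1998) x1=(-1.6238, -2.1323)
step 10: x0=(-0.3990, -1.1694) x1=(-1.6379, -2.1560)
step 11: x0=(-0.3886, -1.1393) x1=(-1.6518, -2.1796)
step 12: x0=(-0.3788, -1.1096) x1=(-1.6655, -2.2031)
step 13: x0=(-0.3695, -1.0804) x1=(-1.6788, -2.2262)
step 14: x0=(-0.3608, -1.0518) x1=(-1.6919, -2.2491)
step 15: x0=(-0.3530, -1.0239) x1=(-1.7045, -2.2716)
step 16: x0=(-0.3460, -0.9967) x1=(-1.7167, -2.2937)
step 17: x0=(-0.3400, -0.9705) x1=(-1.7284, -2.3153)
step 18: x0=(-0.3350, -0.9453) x1=(-1.7395, -2.3364)
step 19: x0=(-0.3312, -0.9213) x1=(-1.7501, -2.3570)
step 20: x0=(-0.3286, -0.8984) x1=(-1.7600, -2.3768)
step 21: x0=(-0.3273, -0.8769) x1=(-1.7693, -2.3960)
step 22: x0=(-0.3273, -0.8569) x1=(-1.7778, -2.4145)
step 23: x0=(-0.3288, -0.8383) x1=(-1.7857, -2.4322)
step 24: x0=(-0.3316, -0.8213) x1=(-1.7928, -2.4491)
step 25: x0=(-0.3360, -0.8059) x1=(-1.7991, -2.4651)
step 26: x0=(-0.3419, -0.7923) x1=(-1.8047, -2.4803)
step 27: x0=(-0.3493, -0.7805) x1=(-1.8095, -2.4945)
step 28: x0=(-0.3583, -0.7705) x1=(-1.8134, -2.5078)
step 29: x0=(-0.3689, -0.7624) x1=(-1.8166, -2.5201)

(-1.8166, -2.5201)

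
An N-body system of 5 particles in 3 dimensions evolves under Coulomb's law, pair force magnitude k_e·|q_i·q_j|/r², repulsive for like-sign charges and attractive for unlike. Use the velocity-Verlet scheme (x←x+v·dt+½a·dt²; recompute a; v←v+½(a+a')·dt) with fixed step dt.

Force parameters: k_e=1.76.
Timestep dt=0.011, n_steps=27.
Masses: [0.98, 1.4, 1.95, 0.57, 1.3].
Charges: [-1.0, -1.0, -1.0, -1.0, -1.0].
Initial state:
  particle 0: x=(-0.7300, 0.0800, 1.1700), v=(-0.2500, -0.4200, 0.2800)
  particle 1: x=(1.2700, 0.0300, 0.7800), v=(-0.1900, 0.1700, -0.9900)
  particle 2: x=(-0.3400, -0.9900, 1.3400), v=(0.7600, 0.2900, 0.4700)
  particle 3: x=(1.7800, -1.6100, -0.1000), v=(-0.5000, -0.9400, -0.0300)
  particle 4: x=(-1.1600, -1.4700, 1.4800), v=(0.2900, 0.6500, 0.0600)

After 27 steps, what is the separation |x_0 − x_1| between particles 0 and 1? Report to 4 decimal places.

step 0: x0=(-0.7300, 0.0800, 1.1700) x1=(1.2700, 0.0300, 0.7800) x2=(-0.3400, -0.9900, 1.3400) x3=(1.7800, -1.6100, -0.1000) x4=(-1.1600, -1.4700, 1.4800)
step 1: x0=(-0.7328, 0.0755, 1.1731) x1=(1.2679, 0.0319, 0.7691) x2=(-0.3316, -0.9868, 1.3452) x3=(1.7746, -1.6204, -0.1004) x4=(-1.1569, -1.4629, 1.4807)
step 2: x0=(-0.7357, 0.0712, 1.1761) x1=(1.2660, 0.0339, 0.7582) x2=(-0.3231, -0.9837, 1.3504) x3=(1.7693, -1.6309, -0.1009) x4=(-1.1540, -1.4560, 1.4814)
step 3: x0=(-0.7387, 0.0672, 1.1791) x1=(1.2640, 0.0359, 0.7473) x2=(-0.3145, -0.9806, 1.3556) x3=(1.7641, -1.6415, -0.1015) x4=(-1.1513, -1.4492, 1.4822)
step 4: x0=(-0.7418, 0.0635, 1.1821) x1=(1.2622, 0.0380, 0.7364) x2=(-0.3058, -0.9775, 1.3608) x3=(1.7590, -1.6523, -0.1021) x4=(-1.1488, -1.4426, 1.4830)
step 5: x0=(-0.7450, 0.0599, 1.1851) x1=(1.2604, 0.0401, 0.7255) x2=(-0.2970, -0.9744, 1.3660) x3=(1.7541, -1.6632, -0.1029) x4=(-1.1465, -1.4362, 1.4839)
step 6: x0=(-0.7484, 0.0566, 1.1881) x1=(1.2587, 0.0424, 0.7146) x2=(-0.2881, -0.9714, 1.3713) x3=(1.7492, -1.6742, -0.1038) x4=(-1.1444, -1.4299, 1.4848)
step 7: x0=(-0.7518, 0.0536, 1.1910) x1=(1.2571, 0.0446, 0.7036) x2=(-0.2791, -0.9684, 1.3765) x3=(1.7446, -1.6853, -0.1048) x4=(-1.1425, -1.4237, 1.4858)
step 8: x0=(-0.7554, 0.0508, 1.1939) x1=(1.2555, 0.0470, 0.6927) x2=(-0.2700, -0.9654, 1.3818) x3=(1.7400, -1.6965, -0.1059) x4=(-1.1408, -1.4177, 1.4868)
step 9: x0=(-0.7590, 0.0483, 1.1968) x1=(1.2541, 0.0494, 0.6817) x2=(-0.2608, -0.9625, 1.3871) x3=(1.7355, -1.7079, -0.1071) x4=(-1.1392, -1.4119, 1.4878)
step 10: x0=(-0.7628, 0.0460, 1.1996) x1=(1.2526, 0.0519, 0.6708) x2=(-0.2516, -0.9596, 1.3925) x3=(1.7312, -1.7193, -0.1084) x4=(-1.1379, -1.4062, 1.4889)
step 11: x0=(-0.7667, 0.0439, 1.2025) x1=(1.2513, 0.0544, 0.6598) x2=(-0.2422, -0.9568, 1.3978) x3=(1.7270, -1.7309, -0.1098) x4=(-1.1368, -1.4006, 1.4901)
step 12: x0=(-0.7707, 0.0421, 1.2053) x1=(1.2500, 0.0570, 0.6488) x2=(-0.2327, -0.9539, 1.4032) x3=(1.7229, -1.7426, -0.1113) x4=(-1.1358, -1.3952, 1.4912)
step 13: x0=(-0.7748, 0.0405, 1.2081) x1=(1.2488, 0.0597, 0.6378) x2=(-0.2231, -0.9512, 1.4086) x3=(1.7189, -1.7545, -0.1129) x4=(-1.1351, -1.3900, 1.4925)
step 14: x0=(-0.7790, 0.0392, 1.2108) x1=(1.2477, 0.0624, 0.6267) x2=(-0.2134, -0.9484, 1.4140) x3=(1.7151, -1.7664, -0.1146) x4=(-1.1345, -1.3849, 1.4937)
step 15: x0=(-0.7834, 0.0381, 1.2136) x1=(1.2466, 0.0652, 0.6157) x2=(-0.2036, -0.9457, 1.4195) x3=(1.7113, -1.7785, -0.1164) x4=(-1.1341, -1.3799, 1.4950)
step 16: x0=(-0.7879, 0.0373, 1.2163) x1=(1.2456, 0.0680, 0.6046) x2=(-0.1937, -0.9430, 1.4250) x3=(1.7077, -1.7907, -0.1183) x4=(-1.1339, -1.3751, 1.4963)
step 17: x0=(-0.7925, 0.0367, 1.2189) x1=(1.2447, 0.0709, 0.5935) x2=(-0.1837, -0.9403, 1.4305) x3=(1.7042, -1.8030, -0.1202) x4=(-1.1339, -1.3704, 1.4977)
step 18: x0=(-0.7972, 0.0363, 1.2216) x1=(1.2438, 0.0739, 0.5824) x2=(-0.1736, -0.9377, 1.4361) x3=(1.7008, -1.8155, -0.1223) x4=(-1.1341, -1.3659, 1.4991)
step 19: x0=(-0.8020, 0.0362, 1.2242) x1=(1.2430, 0.0770, 0.5713) x2=(-0.1634, -0.9352, 1.4416) x3=(1.6975, -1.8280, -0.1245) x4=(-1.1344, -1.3615, 1.5006)
step 20: x0=(-0.8070, 0.0363, 1.2268) x1=(1.2423, 0.0801, 0.5601) x2=(-0.1532, -0.9326, 1.4473) x3=(1.6944, -1.8407, -0.1267) x4=(-1.1350, -1.3572, 1.5021)
step 21: x0=(-0.8120, 0.0366, 1.2294) x1=(1.2416, 0.0832, 0.5490) x2=(-0.1428, -0.9301, 1.4529) x3=(1.6913, -1.8535, -0.1291) x4=(-1.1357, -1.3531, 1.5036)
step 22: x0=(-0.8172, 0.0372, 1.2319) x1=(1.2410, 0.0865, 0.5378) x2=(-0.1323, -0.9276, 1.4586) x3=(1.6884, -1.8665, -0.1315) x4=(-1.1366, -1.3491, 1.5051)
step 23: x0=(-0.8225, 0.0379, 1.2345) x1=(1.2405, 0.0898, 0.5266) x2=(-0.1217, -0.9252, 1.4643) x3=(1.6855, -1.8795, -0.1340) x4=(-1.1376, -1.3453, 1.5067)
step 24: x0=(-0.8280, 0.0390, 1.2369) x1=(1.2400, 0.0931, 0.5153) x2=(-0.1110, -0.9228, 1.4700) x3=(1.6828, -1.8927, -0.1366) x4=(-1.1388, -1.3415, 1.5083)
step 25: x0=(-0.8335, 0.0402, 1.2394) x1=(1.2396, 0.0965, 0.5040) x2=(-0.1003, -0.9204, 1.4758) x3=(1.6802, -1.9060, -0.1393) x4=(-1.1402, -1.3380, 1.5100)
step 26: x0=(-0.8392, 0.0417, 1.2419) x1=(1.2393, 0.1000, 0.4927) x2=(-0.0894, -0.9181, 1.4816) x3=(1.6777, -1.9194, -0.1421) x4=(-1.1418, -1.3345, 1.5117)
step 27: x0=(-0.8450, 0.0434, 1.2443) x1=(1.2390, 0.1036, 0.4814) x2=(-0.0785, -0.9158, 1.4875) x3=(1.6753, -1.9329, -0.1450) x4=(-1.1435, -1.3312, 1.5134)

2.2200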